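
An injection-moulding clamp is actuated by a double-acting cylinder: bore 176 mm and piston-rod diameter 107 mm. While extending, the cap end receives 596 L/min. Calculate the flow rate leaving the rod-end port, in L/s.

Q_out ≈ 6.26 L/s

Cap-side area A_cap = π/4 × (176 mm)² = 24330 mm^2
Rod-side annular area A_ann = π/4 × (176² − 107²) = 15340 mm^2
Piston speed v = Q_in/A_cap; rod-end outflow Q_out = v × A_ann = Q_in × A_ann/A_cap.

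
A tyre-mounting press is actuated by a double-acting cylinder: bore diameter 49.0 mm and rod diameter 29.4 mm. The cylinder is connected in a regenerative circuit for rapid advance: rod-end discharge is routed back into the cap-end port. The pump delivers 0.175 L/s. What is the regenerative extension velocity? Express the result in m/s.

In regeneration the rod-end outflow joins the pump flow into the cap end, so the net volume the pump must supply per unit advance equals the rod cross-section area.
Rod cross-section A_rod = π/4 × (29.4 mm)² = 678.9 mm^2
v = Q_pump / A_rod

v ≈ 0.258 m/s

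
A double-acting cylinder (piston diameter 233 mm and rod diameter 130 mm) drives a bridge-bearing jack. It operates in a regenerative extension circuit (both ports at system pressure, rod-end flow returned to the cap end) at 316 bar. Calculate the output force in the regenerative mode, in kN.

With equal pressure on both faces, forces on the annular region cancel; the net push is pressure × rod cross-section.
Rod cross-section A_rod = π/4 × (130 mm)² = 13270 mm^2
F = P × A_rod

F ≈ 419 kN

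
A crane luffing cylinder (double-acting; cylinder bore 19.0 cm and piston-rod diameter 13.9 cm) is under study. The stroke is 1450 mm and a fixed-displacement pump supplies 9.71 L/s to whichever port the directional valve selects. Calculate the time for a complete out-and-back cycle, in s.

t ≈ 6.20 s

Cap-side area A_cap = π/4 × (19.0 cm)² = 283.5 cm^2
Rod-side annular area A_ann = π/4 × (19.0² − 13.9²) = 131.8 cm^2
t_ext = A_cap·L/Q = 4.234 s
t_ret = A_ann·L/Q = 1.968 s
t_cycle = t_ext + t_ret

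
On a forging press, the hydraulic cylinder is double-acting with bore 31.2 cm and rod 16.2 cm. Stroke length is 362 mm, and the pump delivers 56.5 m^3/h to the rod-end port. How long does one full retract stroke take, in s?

Rod-side annular area A_ann = π/4 × (31.2² − 16.2²) = 558.4 cm^2
Swept volume V = A × L; t = V / Q = A·L / Q

t ≈ 1.29 s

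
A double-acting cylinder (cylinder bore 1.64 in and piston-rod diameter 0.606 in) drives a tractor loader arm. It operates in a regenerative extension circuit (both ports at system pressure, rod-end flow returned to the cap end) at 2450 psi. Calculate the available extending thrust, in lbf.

With equal pressure on both faces, forces on the annular region cancel; the net push is pressure × rod cross-section.
Rod cross-section A_rod = π/4 × (0.606 in)² = 0.2884 in^2
F = P × A_rod

F ≈ 707 lbf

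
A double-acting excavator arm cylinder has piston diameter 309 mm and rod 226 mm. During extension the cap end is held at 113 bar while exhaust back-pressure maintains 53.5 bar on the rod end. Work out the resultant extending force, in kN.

Cap-side area A_cap = π/4 × (309 mm)² = 74990 mm^2
Rod-side annular area A_ann = π/4 × (309² − 226²) = 34880 mm^2
Net thrust = P_cap·A_cap − P_rod·A_ann = 847.4 kN − 186.6 kN

F ≈ 661 kN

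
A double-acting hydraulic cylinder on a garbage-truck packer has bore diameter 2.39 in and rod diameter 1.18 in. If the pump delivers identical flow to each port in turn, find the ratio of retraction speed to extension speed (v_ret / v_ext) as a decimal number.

v_ret/v_ext ≈ 1.32

Cap-side area A_cap = π/4 × (2.39 in)² = 4.486 in^2
Rod-side annular area A_ann = π/4 × (2.39² − 1.18²) = 3.393 in^2
For equal Q, v ∝ 1/A, so v_ret/v_ext = A_cap/A_ann.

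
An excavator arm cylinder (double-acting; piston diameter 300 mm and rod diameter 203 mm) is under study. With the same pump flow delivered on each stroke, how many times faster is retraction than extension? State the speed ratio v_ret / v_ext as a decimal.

Cap-side area A_cap = π/4 × (300 mm)² = 70690 mm^2
Rod-side annular area A_ann = π/4 × (300² − 203²) = 38320 mm^2
For equal Q, v ∝ 1/A, so v_ret/v_ext = A_cap/A_ann.

v_ret/v_ext ≈ 1.84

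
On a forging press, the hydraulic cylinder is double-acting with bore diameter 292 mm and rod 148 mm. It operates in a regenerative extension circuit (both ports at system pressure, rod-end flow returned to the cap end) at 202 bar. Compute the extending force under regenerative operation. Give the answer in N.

F ≈ 3.48e5 N

With equal pressure on both faces, forces on the annular region cancel; the net push is pressure × rod cross-section.
Rod cross-section A_rod = π/4 × (148 mm)² = 17200 mm^2
F = P × A_rod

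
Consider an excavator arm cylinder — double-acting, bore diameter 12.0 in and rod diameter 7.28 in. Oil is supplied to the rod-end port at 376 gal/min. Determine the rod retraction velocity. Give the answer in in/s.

Rod-side annular area A_ann = π/4 × (12.0² − 7.28²) = 71.47 in^2
Flow into the rod-end port fills the annular volume.
v = Q / A

v ≈ 20.3 in/s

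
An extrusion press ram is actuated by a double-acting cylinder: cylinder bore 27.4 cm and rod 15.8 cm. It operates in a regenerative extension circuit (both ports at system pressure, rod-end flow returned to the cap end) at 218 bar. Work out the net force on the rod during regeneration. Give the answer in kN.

With equal pressure on both faces, forces on the annular region cancel; the net push is pressure × rod cross-section.
Rod cross-section A_rod = π/4 × (15.8 cm)² = 196.1 cm^2
F = P × A_rod

F ≈ 427 kN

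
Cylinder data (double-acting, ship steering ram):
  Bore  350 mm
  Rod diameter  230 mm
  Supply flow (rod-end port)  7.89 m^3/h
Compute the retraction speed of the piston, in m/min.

v ≈ 2.41 m/min

Rod-side annular area A_ann = π/4 × (350² − 230²) = 54660 mm^2
Flow into the rod-end port fills the annular volume.
v = Q / A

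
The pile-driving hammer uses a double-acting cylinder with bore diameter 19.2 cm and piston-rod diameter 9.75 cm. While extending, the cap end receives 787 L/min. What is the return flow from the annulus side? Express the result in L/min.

Cap-side area A_cap = π/4 × (19.2 cm)² = 289.5 cm^2
Rod-side annular area A_ann = π/4 × (19.2² − 9.75²) = 214.9 cm^2
Piston speed v = Q_in/A_cap; rod-end outflow Q_out = v × A_ann = Q_in × A_ann/A_cap.

Q_out ≈ 584 L/min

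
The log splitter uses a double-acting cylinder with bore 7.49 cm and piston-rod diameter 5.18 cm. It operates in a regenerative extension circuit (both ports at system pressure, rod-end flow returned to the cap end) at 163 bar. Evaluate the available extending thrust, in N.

F ≈ 34400 N

With equal pressure on both faces, forces on the annular region cancel; the net push is pressure × rod cross-section.
Rod cross-section A_rod = π/4 × (5.18 cm)² = 21.07 cm^2
F = P × A_rod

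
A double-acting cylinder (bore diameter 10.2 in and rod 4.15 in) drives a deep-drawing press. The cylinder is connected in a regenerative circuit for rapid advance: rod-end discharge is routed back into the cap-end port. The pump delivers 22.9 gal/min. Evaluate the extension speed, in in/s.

In regeneration the rod-end outflow joins the pump flow into the cap end, so the net volume the pump must supply per unit advance equals the rod cross-section area.
Rod cross-section A_rod = π/4 × (4.15 in)² = 13.53 in^2
v = Q_pump / A_rod

v ≈ 6.52 in/s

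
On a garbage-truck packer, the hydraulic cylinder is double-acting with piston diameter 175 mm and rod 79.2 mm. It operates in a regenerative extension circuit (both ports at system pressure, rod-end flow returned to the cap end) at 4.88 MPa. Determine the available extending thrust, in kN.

With equal pressure on both faces, forces on the annular region cancel; the net push is pressure × rod cross-section.
Rod cross-section A_rod = π/4 × (79.2 mm)² = 4927 mm^2
F = P × A_rod

F ≈ 24.0 kN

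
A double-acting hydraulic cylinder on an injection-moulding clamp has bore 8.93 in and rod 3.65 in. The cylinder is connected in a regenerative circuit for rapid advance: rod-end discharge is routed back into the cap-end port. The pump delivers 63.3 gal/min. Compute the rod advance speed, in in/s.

In regeneration the rod-end outflow joins the pump flow into the cap end, so the net volume the pump must supply per unit advance equals the rod cross-section area.
Rod cross-section A_rod = π/4 × (3.65 in)² = 10.46 in^2
v = Q_pump / A_rod

v ≈ 23.3 in/s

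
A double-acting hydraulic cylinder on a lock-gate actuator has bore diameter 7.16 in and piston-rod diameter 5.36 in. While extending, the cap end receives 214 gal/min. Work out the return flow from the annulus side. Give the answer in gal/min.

Q_out ≈ 94.1 gal/min

Cap-side area A_cap = π/4 × (7.16 in)² = 40.26 in^2
Rod-side annular area A_ann = π/4 × (7.16² − 5.36²) = 17.70 in^2
Piston speed v = Q_in/A_cap; rod-end outflow Q_out = v × A_ann = Q_in × A_ann/A_cap.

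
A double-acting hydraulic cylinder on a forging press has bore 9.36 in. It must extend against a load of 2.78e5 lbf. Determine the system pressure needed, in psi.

P ≈ 4040 psi

Cap-side area A_cap = π/4 × (9.36 in)² = 68.81 in^2
P = F / A = 2.78e5 lbf / A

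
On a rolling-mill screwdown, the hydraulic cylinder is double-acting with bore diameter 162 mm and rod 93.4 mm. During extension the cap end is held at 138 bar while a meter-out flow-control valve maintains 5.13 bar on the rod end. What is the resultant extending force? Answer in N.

F ≈ 2.77e5 N

Cap-side area A_cap = π/4 × (162 mm)² = 20610 mm^2
Rod-side annular area A_ann = π/4 × (162² − 93.4²) = 13760 mm^2
Net thrust = P_cap·A_cap − P_rod·A_ann = 2.844e5 N − 7059 N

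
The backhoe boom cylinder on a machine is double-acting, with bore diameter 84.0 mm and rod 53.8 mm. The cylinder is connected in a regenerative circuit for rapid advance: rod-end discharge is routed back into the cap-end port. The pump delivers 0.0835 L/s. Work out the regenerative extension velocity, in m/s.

In regeneration the rod-end outflow joins the pump flow into the cap end, so the net volume the pump must supply per unit advance equals the rod cross-section area.
Rod cross-section A_rod = π/4 × (53.8 mm)² = 2273 mm^2
v = Q_pump / A_rod

v ≈ 0.0367 m/s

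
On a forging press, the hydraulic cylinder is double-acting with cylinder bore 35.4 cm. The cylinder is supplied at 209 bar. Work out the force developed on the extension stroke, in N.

Cap-side area A_cap = π/4 × (35.4 cm)² = 984.2 cm^2
F = P × A_cap = 209 bar × A_cap

F ≈ 2.06e6 N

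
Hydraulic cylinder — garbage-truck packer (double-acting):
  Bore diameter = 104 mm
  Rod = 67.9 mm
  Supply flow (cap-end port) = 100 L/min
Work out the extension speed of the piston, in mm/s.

Cap-side area A_cap = π/4 × (104 mm)² = 8495 mm^2
v = Q / A

v ≈ 196 mm/s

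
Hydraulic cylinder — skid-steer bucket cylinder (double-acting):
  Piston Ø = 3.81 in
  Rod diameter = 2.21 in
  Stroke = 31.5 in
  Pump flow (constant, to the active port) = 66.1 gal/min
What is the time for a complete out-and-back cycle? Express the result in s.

t ≈ 2.35 s

Cap-side area A_cap = π/4 × (3.81 in)² = 11.40 in^2
Rod-side annular area A_ann = π/4 × (3.81² − 2.21²) = 7.565 in^2
t_ext = A_cap·L/Q = 1.411 s
t_ret = A_ann·L/Q = 0.9364 s
t_cycle = t_ext + t_ret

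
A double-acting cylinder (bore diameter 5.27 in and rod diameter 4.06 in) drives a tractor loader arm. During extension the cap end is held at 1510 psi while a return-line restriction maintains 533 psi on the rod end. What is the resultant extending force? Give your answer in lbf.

Cap-side area A_cap = π/4 × (5.27 in)² = 21.81 in^2
Rod-side annular area A_ann = π/4 × (5.27² − 4.06²) = 8.867 in^2
Net thrust = P_cap·A_cap − P_rod·A_ann = 32940 lbf − 4726 lbf

F ≈ 28200 lbf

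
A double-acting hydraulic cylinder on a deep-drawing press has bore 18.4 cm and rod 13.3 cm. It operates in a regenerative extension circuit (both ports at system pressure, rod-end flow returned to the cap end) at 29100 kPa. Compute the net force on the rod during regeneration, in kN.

F ≈ 404 kN

With equal pressure on both faces, forces on the annular region cancel; the net push is pressure × rod cross-section.
Rod cross-section A_rod = π/4 × (13.3 cm)² = 138.9 cm^2
F = P × A_rod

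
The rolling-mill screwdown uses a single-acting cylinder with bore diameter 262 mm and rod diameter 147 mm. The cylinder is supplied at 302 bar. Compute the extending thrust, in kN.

Cap-side area A_cap = π/4 × (262 mm)² = 53910 mm^2
F = P × A_cap = 302 bar × A_cap

F ≈ 1630 kN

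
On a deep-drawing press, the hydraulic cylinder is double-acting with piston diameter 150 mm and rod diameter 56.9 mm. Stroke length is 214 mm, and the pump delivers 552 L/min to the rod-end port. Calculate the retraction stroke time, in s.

t ≈ 0.352 s

Rod-side annular area A_ann = π/4 × (150² − 56.9²) = 15130 mm^2
Swept volume V = A × L; t = V / Q = A·L / Q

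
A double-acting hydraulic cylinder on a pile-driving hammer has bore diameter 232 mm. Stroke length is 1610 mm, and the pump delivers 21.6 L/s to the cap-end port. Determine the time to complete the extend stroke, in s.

Cap-side area A_cap = π/4 × (232 mm)² = 42270 mm^2
Swept volume V = A × L; t = V / Q = A·L / Q

t ≈ 3.15 s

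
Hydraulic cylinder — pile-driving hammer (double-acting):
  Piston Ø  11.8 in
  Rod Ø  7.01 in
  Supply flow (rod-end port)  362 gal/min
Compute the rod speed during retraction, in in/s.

Rod-side annular area A_ann = π/4 × (11.8² − 7.01²) = 70.76 in^2
Flow into the rod-end port fills the annular volume.
v = Q / A

v ≈ 19.7 in/s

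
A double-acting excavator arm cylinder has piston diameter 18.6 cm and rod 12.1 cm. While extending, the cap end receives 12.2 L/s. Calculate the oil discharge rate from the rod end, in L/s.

Cap-side area A_cap = π/4 × (18.6 cm)² = 271.7 cm^2
Rod-side annular area A_ann = π/4 × (18.6² − 12.1²) = 156.7 cm^2
Piston speed v = Q_in/A_cap; rod-end outflow Q_out = v × A_ann = Q_in × A_ann/A_cap.

Q_out ≈ 7.04 L/s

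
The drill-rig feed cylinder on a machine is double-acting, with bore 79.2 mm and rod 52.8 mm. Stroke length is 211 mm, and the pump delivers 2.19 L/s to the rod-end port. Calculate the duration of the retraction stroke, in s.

Rod-side annular area A_ann = π/4 × (79.2² − 52.8²) = 2737 mm^2
Swept volume V = A × L; t = V / Q = A·L / Q

t ≈ 0.264 s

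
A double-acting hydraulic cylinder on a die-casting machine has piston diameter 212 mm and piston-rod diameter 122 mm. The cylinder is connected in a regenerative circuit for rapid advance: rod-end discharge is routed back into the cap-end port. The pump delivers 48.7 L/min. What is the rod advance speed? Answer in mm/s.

v ≈ 69.4 mm/s

In regeneration the rod-end outflow joins the pump flow into the cap end, so the net volume the pump must supply per unit advance equals the rod cross-section area.
Rod cross-section A_rod = π/4 × (122 mm)² = 11690 mm^2
v = Q_pump / A_rod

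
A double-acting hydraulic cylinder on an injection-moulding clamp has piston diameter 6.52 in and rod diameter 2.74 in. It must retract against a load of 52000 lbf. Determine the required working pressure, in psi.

P ≈ 1890 psi

Rod-side annular area A_ann = π/4 × (6.52² − 2.74²) = 27.49 in^2
Retraction: pressure acts on the annular area.
P = F / A = 52000 lbf / A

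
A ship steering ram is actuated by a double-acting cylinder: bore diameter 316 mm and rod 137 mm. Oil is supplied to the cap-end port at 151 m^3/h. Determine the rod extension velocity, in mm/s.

v ≈ 535 mm/s

Cap-side area A_cap = π/4 × (316 mm)² = 78430 mm^2
v = Q / A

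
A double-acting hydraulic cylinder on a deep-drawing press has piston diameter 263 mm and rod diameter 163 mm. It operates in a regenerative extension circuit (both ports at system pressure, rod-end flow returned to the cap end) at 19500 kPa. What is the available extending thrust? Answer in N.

With equal pressure on both faces, forces on the annular region cancel; the net push is pressure × rod cross-section.
Rod cross-section A_rod = π/4 × (163 mm)² = 20870 mm^2
F = P × A_rod

F ≈ 4.07e5 N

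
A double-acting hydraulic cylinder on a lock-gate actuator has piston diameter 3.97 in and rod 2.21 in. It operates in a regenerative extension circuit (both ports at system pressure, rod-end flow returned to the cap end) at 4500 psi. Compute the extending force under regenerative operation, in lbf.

With equal pressure on both faces, forces on the annular region cancel; the net push is pressure × rod cross-section.
Rod cross-section A_rod = π/4 × (2.21 in)² = 3.836 in^2
F = P × A_rod

F ≈ 17300 lbf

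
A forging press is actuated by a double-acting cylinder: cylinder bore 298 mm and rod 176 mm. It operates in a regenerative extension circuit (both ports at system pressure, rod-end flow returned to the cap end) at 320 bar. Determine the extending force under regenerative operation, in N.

F ≈ 7.79e5 N

With equal pressure on both faces, forces on the annular region cancel; the net push is pressure × rod cross-section.
Rod cross-section A_rod = π/4 × (176 mm)² = 24330 mm^2
F = P × A_rod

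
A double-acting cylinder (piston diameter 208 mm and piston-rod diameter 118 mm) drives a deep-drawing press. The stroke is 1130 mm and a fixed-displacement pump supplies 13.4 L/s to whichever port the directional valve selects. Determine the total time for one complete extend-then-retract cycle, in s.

t ≈ 4.81 s

Cap-side area A_cap = π/4 × (208 mm)² = 33980 mm^2
Rod-side annular area A_ann = π/4 × (208² − 118²) = 23040 mm^2
t_ext = A_cap·L/Q = 2.865 s
t_ret = A_ann·L/Q = 1.943 s
t_cycle = t_ext + t_ret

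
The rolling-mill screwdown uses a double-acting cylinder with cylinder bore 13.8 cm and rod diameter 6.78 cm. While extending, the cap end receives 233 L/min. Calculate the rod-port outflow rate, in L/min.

Q_out ≈ 177 L/min

Cap-side area A_cap = π/4 × (13.8 cm)² = 149.6 cm^2
Rod-side annular area A_ann = π/4 × (13.8² − 6.78²) = 113.5 cm^2
Piston speed v = Q_in/A_cap; rod-end outflow Q_out = v × A_ann = Q_in × A_ann/A_cap.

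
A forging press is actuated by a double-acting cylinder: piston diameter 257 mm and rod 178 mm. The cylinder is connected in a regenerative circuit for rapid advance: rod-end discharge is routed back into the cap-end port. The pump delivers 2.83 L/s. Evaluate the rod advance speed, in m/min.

v ≈ 6.82 m/min

In regeneration the rod-end outflow joins the pump flow into the cap end, so the net volume the pump must supply per unit advance equals the rod cross-section area.
Rod cross-section A_rod = π/4 × (178 mm)² = 24880 mm^2
v = Q_pump / A_rod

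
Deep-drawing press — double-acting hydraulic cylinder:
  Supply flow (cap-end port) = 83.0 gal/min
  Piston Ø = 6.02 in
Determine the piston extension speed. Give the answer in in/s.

v ≈ 11.2 in/s

Cap-side area A_cap = π/4 × (6.02 in)² = 28.46 in^2
v = Q / A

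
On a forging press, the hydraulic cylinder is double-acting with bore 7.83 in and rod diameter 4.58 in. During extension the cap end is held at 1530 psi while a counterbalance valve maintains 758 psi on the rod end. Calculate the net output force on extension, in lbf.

F ≈ 49700 lbf

Cap-side area A_cap = π/4 × (7.83 in)² = 48.15 in^2
Rod-side annular area A_ann = π/4 × (7.83² − 4.58²) = 31.68 in^2
Net thrust = P_cap·A_cap − P_rod·A_ann = 73670 lbf − 24010 lbf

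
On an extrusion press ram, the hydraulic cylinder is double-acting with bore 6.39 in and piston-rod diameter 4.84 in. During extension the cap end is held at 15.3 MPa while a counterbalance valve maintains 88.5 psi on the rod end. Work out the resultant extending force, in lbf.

Cap-side area A_cap = π/4 × (6.39 in)² = 32.07 in^2
Rod-side annular area A_ann = π/4 × (6.39² − 4.84²) = 13.67 in^2
Net thrust = P_cap·A_cap − P_rod·A_ann = 71160 lbf − 1210 lbf

F ≈ 70000 lbf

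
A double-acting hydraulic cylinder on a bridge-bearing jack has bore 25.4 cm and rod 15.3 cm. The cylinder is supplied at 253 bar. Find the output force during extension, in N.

F ≈ 1.28e6 N

Cap-side area A_cap = π/4 × (25.4 cm)² = 506.7 cm^2
F = P × A_cap = 253 bar × A_cap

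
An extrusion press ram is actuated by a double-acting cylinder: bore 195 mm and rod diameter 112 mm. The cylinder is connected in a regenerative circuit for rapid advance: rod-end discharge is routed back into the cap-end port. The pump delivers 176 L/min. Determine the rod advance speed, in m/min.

In regeneration the rod-end outflow joins the pump flow into the cap end, so the net volume the pump must supply per unit advance equals the rod cross-section area.
Rod cross-section A_rod = π/4 × (112 mm)² = 9852 mm^2
v = Q_pump / A_rod

v ≈ 17.9 m/min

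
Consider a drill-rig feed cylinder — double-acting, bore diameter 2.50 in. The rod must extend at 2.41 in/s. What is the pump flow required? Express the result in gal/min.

Cap-side area A_cap = π/4 × (2.50 in)² = 4.909 in^2
Q = A × v

Q ≈ 3.07 gal/min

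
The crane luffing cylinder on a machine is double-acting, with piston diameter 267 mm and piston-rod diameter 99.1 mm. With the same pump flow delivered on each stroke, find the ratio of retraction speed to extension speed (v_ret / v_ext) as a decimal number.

Cap-side area A_cap = π/4 × (267 mm)² = 55990 mm^2
Rod-side annular area A_ann = π/4 × (267² − 99.1²) = 48280 mm^2
For equal Q, v ∝ 1/A, so v_ret/v_ext = A_cap/A_ann.

v_ret/v_ext ≈ 1.16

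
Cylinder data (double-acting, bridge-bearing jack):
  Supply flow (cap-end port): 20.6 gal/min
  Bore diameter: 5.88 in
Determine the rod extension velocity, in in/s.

v ≈ 2.92 in/s

Cap-side area A_cap = π/4 × (5.88 in)² = 27.15 in^2
v = Q / A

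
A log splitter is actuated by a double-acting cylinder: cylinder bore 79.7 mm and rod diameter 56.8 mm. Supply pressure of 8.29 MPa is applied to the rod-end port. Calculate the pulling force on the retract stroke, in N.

Rod-side annular area A_ann = π/4 × (79.7² − 56.8²) = 2455 mm^2
On retraction the pressure acts on the annular area (bore minus rod).
F = P × A_ann

F ≈ 20400 N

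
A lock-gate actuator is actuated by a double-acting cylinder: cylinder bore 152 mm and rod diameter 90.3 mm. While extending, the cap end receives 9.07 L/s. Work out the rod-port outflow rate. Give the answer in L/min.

Q_out ≈ 352 L/min

Cap-side area A_cap = π/4 × (152 mm)² = 18150 mm^2
Rod-side annular area A_ann = π/4 × (152² − 90.3²) = 11740 mm^2
Piston speed v = Q_in/A_cap; rod-end outflow Q_out = v × A_ann = Q_in × A_ann/A_cap.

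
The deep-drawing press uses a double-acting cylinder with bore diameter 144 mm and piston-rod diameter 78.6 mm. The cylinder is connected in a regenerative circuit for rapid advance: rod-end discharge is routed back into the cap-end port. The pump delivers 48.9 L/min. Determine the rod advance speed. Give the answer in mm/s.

v ≈ 168 mm/s

In regeneration the rod-end outflow joins the pump flow into the cap end, so the net volume the pump must supply per unit advance equals the rod cross-section area.
Rod cross-section A_rod = π/4 × (78.6 mm)² = 4852 mm^2
v = Q_pump / A_rod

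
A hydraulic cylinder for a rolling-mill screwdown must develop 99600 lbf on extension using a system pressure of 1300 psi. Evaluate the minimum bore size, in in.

Extension force acts on the full piston face: F = P × (π/4)D².
D = √(4F / (πP)) = √(4 × 99600 lbf / (π × 1300 psi))

D ≈ 9.88 in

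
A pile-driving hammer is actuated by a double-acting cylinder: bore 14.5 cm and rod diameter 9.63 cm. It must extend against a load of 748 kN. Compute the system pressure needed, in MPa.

P ≈ 45.3 MPa

Cap-side area A_cap = π/4 × (14.5 cm)² = 165.1 cm^2
P = F / A = 748 kN / A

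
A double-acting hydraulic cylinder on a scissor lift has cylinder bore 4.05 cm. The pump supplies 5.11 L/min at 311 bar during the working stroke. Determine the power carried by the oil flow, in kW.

Hydraulic power = P × Q

W ≈ 2.65 kW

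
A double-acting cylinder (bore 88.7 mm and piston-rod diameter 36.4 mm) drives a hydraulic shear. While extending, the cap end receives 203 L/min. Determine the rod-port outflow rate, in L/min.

Cap-side area A_cap = π/4 × (88.7 mm)² = 6179 mm^2
Rod-side annular area A_ann = π/4 × (88.7² − 36.4²) = 5139 mm^2
Piston speed v = Q_in/A_cap; rod-end outflow Q_out = v × A_ann = Q_in × A_ann/A_cap.

Q_out ≈ 169 L/min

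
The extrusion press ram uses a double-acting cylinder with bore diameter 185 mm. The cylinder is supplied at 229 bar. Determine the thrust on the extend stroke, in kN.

F ≈ 616 kN

Cap-side area A_cap = π/4 × (185 mm)² = 26880 mm^2
F = P × A_cap = 229 bar × A_cap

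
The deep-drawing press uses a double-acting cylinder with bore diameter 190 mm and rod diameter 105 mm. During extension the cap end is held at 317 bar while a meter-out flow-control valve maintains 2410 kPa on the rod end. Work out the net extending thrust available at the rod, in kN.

F ≈ 851 kN

Cap-side area A_cap = π/4 × (190 mm)² = 28350 mm^2
Rod-side annular area A_ann = π/4 × (190² − 105²) = 19690 mm^2
Net thrust = P_cap·A_cap − P_rod·A_ann = 898.8 kN − 47.46 kN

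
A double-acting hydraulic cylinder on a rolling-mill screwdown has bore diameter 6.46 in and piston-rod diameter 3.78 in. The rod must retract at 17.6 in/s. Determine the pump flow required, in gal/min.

Q ≈ 98.5 gal/min

Rod-side annular area A_ann = π/4 × (6.46² − 3.78²) = 21.55 in^2
Q = A × v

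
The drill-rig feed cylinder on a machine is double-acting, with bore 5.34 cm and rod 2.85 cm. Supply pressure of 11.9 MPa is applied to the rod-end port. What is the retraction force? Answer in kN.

Rod-side annular area A_ann = π/4 × (5.34² − 2.85²) = 16.02 cm^2
On retraction the pressure acts on the annular area (bore minus rod).
F = P × A_ann

F ≈ 19.1 kN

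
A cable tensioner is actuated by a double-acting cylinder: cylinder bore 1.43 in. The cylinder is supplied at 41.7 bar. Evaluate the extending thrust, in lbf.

F ≈ 971 lbf

Cap-side area A_cap = π/4 × (1.43 in)² = 1.606 in^2
F = P × A_cap = 41.7 bar × A_cap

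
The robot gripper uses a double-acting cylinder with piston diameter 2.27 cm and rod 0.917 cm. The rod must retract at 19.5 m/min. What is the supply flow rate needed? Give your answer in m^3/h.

Rod-side annular area A_ann = π/4 × (2.27² − 0.917²) = 3.387 cm^2
Q = A × v

Q ≈ 0.396 m^3/h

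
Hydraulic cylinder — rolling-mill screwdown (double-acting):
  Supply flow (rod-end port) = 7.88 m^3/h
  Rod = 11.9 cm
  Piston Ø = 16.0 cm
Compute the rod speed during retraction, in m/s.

Rod-side annular area A_ann = π/4 × (16.0² − 11.9²) = 89.84 cm^2
Flow into the rod-end port fills the annular volume.
v = Q / A

v ≈ 0.244 m/s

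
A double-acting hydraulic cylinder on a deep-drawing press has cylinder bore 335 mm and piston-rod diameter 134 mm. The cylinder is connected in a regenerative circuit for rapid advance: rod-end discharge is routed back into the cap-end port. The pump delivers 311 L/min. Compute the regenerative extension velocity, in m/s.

In regeneration the rod-end outflow joins the pump flow into the cap end, so the net volume the pump must supply per unit advance equals the rod cross-section area.
Rod cross-section A_rod = π/4 × (134 mm)² = 14100 mm^2
v = Q_pump / A_rod

v ≈ 0.368 m/s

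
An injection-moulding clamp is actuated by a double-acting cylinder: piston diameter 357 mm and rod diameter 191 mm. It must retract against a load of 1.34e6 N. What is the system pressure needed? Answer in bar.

P ≈ 188 bar

Rod-side annular area A_ann = π/4 × (357² − 191²) = 71450 mm^2
Retraction: pressure acts on the annular area.
P = F / A = 1.34e6 N / A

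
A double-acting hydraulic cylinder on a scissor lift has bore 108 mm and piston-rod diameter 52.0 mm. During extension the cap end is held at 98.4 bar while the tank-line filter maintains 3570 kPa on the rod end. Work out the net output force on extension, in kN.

F ≈ 65.0 kN

Cap-side area A_cap = π/4 × (108 mm)² = 9161 mm^2
Rod-side annular area A_ann = π/4 × (108² − 52.0²) = 7037 mm^2
Net thrust = P_cap·A_cap − P_rod·A_ann = 90.14 kN − 25.12 kN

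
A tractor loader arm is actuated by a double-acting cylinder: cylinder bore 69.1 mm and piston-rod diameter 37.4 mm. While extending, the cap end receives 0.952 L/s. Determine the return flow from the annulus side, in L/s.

Cap-side area A_cap = π/4 × (69.1 mm)² = 3750 mm^2
Rod-side annular area A_ann = π/4 × (69.1² − 37.4²) = 2652 mm^2
Piston speed v = Q_in/A_cap; rod-end outflow Q_out = v × A_ann = Q_in × A_ann/A_cap.

Q_out ≈ 0.673 L/s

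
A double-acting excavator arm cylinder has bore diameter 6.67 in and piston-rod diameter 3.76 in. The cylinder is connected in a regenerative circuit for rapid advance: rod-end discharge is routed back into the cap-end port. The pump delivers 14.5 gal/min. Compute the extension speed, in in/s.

v ≈ 5.03 in/s

In regeneration the rod-end outflow joins the pump flow into the cap end, so the net volume the pump must supply per unit advance equals the rod cross-section area.
Rod cross-section A_rod = π/4 × (3.76 in)² = 11.10 in^2
v = Q_pump / A_rod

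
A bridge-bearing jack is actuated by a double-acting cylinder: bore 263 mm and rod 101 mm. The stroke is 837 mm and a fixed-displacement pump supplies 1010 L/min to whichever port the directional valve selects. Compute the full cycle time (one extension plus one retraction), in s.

Cap-side area A_cap = π/4 × (263 mm)² = 54330 mm^2
Rod-side annular area A_ann = π/4 × (263² − 101²) = 46310 mm^2
t_ext = A_cap·L/Q = 2.701 s
t_ret = A_ann·L/Q = 2.303 s
t_cycle = t_ext + t_ret

t ≈ 5.00 s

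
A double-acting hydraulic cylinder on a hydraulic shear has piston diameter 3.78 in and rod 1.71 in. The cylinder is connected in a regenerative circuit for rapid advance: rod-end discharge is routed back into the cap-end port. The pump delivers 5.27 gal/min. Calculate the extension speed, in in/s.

In regeneration the rod-end outflow joins the pump flow into the cap end, so the net volume the pump must supply per unit advance equals the rod cross-section area.
Rod cross-section A_rod = π/4 × (1.71 in)² = 2.297 in^2
v = Q_pump / A_rod

v ≈ 8.83 in/s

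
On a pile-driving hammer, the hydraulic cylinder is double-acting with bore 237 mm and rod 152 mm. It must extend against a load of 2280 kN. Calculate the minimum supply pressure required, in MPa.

Cap-side area A_cap = π/4 × (237 mm)² = 44120 mm^2
P = F / A = 2280 kN / A

P ≈ 51.7 MPa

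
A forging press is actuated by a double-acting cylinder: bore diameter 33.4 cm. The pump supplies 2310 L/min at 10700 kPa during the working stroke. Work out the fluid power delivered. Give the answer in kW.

Hydraulic power = P × Q

W ≈ 412 kW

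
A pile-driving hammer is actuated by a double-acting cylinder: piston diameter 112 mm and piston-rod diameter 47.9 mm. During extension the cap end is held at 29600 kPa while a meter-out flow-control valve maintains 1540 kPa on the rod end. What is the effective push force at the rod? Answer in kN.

Cap-side area A_cap = π/4 × (112 mm)² = 9852 mm^2
Rod-side annular area A_ann = π/4 × (112² − 47.9²) = 8050 mm^2
Net thrust = P_cap·A_cap − P_rod·A_ann = 291.6 kN − 12.40 kN

F ≈ 279 kN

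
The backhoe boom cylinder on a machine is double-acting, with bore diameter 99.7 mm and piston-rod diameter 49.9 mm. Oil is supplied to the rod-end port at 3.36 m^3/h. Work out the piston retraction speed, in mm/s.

v ≈ 160 mm/s

Rod-side annular area A_ann = π/4 × (99.7² − 49.9²) = 5851 mm^2
Flow into the rod-end port fills the annular volume.
v = Q / A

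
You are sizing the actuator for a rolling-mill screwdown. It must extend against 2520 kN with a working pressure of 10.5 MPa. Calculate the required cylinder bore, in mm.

D ≈ 553 mm

Extension force acts on the full piston face: F = P × (π/4)D².
D = √(4F / (πP)) = √(4 × 2520 kN / (π × 10.5 MPa))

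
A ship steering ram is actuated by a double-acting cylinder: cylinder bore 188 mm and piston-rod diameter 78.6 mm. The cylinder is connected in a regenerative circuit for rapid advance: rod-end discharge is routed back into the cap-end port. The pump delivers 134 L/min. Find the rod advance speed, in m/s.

v ≈ 0.460 m/s

In regeneration the rod-end outflow joins the pump flow into the cap end, so the net volume the pump must supply per unit advance equals the rod cross-section area.
Rod cross-section A_rod = π/4 × (78.6 mm)² = 4852 mm^2
v = Q_pump / A_rod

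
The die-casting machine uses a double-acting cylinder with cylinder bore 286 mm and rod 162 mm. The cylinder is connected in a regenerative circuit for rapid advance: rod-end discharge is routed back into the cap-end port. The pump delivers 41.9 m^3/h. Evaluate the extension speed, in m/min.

In regeneration the rod-end outflow joins the pump flow into the cap end, so the net volume the pump must supply per unit advance equals the rod cross-section area.
Rod cross-section A_rod = π/4 × (162 mm)² = 20610 mm^2
v = Q_pump / A_rod

v ≈ 33.9 m/min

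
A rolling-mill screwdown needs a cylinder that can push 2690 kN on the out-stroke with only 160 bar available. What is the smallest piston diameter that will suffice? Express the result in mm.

Extension force acts on the full piston face: F = P × (π/4)D².
D = √(4F / (πP)) = √(4 × 2690 kN / (π × 160 bar))

D ≈ 463 mm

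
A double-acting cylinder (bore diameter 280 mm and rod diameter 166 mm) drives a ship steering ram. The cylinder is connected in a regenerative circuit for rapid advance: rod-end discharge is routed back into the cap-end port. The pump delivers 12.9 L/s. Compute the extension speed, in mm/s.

v ≈ 596 mm/s

In regeneration the rod-end outflow joins the pump flow into the cap end, so the net volume the pump must supply per unit advance equals the rod cross-section area.
Rod cross-section A_rod = π/4 × (166 mm)² = 21640 mm^2
v = Q_pump / A_rod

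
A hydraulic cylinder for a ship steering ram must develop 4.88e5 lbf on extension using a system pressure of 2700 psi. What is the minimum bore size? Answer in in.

D ≈ 15.2 in

Extension force acts on the full piston face: F = P × (π/4)D².
D = √(4F / (πP)) = √(4 × 4.88e5 lbf / (π × 2700 psi))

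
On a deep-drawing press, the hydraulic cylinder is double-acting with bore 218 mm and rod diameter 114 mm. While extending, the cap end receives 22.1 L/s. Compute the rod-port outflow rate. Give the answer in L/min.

Q_out ≈ 963 L/min

Cap-side area A_cap = π/4 × (218 mm)² = 37330 mm^2
Rod-side annular area A_ann = π/4 × (218² − 114²) = 27120 mm^2
Piston speed v = Q_in/A_cap; rod-end outflow Q_out = v × A_ann = Q_in × A_ann/A_cap.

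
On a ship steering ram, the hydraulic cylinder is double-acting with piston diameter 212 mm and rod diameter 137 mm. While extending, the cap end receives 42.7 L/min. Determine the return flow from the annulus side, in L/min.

Q_out ≈ 24.9 L/min

Cap-side area A_cap = π/4 × (212 mm)² = 35300 mm^2
Rod-side annular area A_ann = π/4 × (212² − 137²) = 20560 mm^2
Piston speed v = Q_in/A_cap; rod-end outflow Q_out = v × A_ann = Q_in × A_ann/A_cap.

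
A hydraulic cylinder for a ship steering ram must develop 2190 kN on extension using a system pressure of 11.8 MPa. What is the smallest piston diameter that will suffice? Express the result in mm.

Extension force acts on the full piston face: F = P × (π/4)D².
D = √(4F / (πP)) = √(4 × 2190 kN / (π × 11.8 MPa))

D ≈ 486 mm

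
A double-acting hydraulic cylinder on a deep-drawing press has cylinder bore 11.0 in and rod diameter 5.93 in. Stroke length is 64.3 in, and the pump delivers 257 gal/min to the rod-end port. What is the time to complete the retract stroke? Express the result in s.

t ≈ 4.38 s

Rod-side annular area A_ann = π/4 × (11.0² − 5.93²) = 67.41 in^2
Swept volume V = A × L; t = V / Q = A·L / Q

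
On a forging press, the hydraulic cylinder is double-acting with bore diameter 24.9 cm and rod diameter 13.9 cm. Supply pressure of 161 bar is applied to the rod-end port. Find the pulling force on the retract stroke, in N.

F ≈ 5.40e5 N

Rod-side annular area A_ann = π/4 × (24.9² − 13.9²) = 335.2 cm^2
On retraction the pressure acts on the annular area (bore minus rod).
F = P × A_ann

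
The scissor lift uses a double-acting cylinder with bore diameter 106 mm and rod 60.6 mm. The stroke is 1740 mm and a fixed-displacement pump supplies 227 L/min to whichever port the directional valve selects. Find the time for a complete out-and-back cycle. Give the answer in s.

t ≈ 6.79 s

Cap-side area A_cap = π/4 × (106 mm)² = 8825 mm^2
Rod-side annular area A_ann = π/4 × (106² − 60.6²) = 5940 mm^2
t_ext = A_cap·L/Q = 4.059 s
t_ret = A_ann·L/Q = 2.732 s
t_cycle = t_ext + t_ret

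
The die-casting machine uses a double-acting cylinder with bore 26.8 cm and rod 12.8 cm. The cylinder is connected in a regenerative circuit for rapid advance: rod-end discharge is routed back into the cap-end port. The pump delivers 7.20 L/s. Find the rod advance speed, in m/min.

In regeneration the rod-end outflow joins the pump flow into the cap end, so the net volume the pump must supply per unit advance equals the rod cross-section area.
Rod cross-section A_rod = π/4 × (12.8 cm)² = 128.7 cm^2
v = Q_pump / A_rod

v ≈ 33.6 m/min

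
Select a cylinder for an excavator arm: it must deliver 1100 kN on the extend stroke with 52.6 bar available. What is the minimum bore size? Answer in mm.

D ≈ 516 mm

Extension force acts on the full piston face: F = P × (π/4)D².
D = √(4F / (πP)) = √(4 × 1100 kN / (π × 52.6 bar))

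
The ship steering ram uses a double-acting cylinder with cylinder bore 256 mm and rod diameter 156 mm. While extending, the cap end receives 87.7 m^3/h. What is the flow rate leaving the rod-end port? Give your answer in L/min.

Cap-side area A_cap = π/4 × (256 mm)² = 51470 mm^2
Rod-side annular area A_ann = π/4 × (256² − 156²) = 32360 mm^2
Piston speed v = Q_in/A_cap; rod-end outflow Q_out = v × A_ann = Q_in × A_ann/A_cap.

Q_out ≈ 919 L/min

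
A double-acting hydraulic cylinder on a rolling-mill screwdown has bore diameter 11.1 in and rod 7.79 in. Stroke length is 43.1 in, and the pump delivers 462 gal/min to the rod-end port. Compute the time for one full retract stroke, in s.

t ≈ 1.19 s

Rod-side annular area A_ann = π/4 × (11.1² − 7.79²) = 49.11 in^2
Swept volume V = A × L; t = V / Q = A·L / Q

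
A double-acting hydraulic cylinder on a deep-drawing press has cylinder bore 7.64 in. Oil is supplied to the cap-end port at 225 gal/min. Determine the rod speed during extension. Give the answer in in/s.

v ≈ 18.9 in/s

Cap-side area A_cap = π/4 × (7.64 in)² = 45.84 in^2
v = Q / A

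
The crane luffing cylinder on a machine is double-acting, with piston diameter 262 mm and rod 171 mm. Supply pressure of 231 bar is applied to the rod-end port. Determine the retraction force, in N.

F ≈ 7.15e5 N

Rod-side annular area A_ann = π/4 × (262² − 171²) = 30950 mm^2
On retraction the pressure acts on the annular area (bore minus rod).
F = P × A_ann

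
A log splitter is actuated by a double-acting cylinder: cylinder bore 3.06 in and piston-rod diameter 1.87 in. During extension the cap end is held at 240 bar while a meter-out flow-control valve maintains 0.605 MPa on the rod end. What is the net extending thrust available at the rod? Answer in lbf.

F ≈ 25200 lbf

Cap-side area A_cap = π/4 × (3.06 in)² = 7.354 in^2
Rod-side annular area A_ann = π/4 × (3.06² − 1.87²) = 4.608 in^2
Net thrust = P_cap·A_cap − P_rod·A_ann = 25600 lbf − 404.3 lbf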